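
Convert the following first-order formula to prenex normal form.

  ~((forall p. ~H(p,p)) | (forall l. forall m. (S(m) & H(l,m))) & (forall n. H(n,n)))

exists p. exists l. exists m. exists n. (H(p,p) & (~S(m) | ~H(l,m) | ~H(n,n)))

Drive negations inward (¬∀x A ≡ ∃x ¬A, ¬∃x A ≡ ∀x ¬A, De Morgan for ∧/∨):
  (exists p. H(p,p)) & ((exists l. exists m. (~S(m) | ~H(l,m))) | (exists n. ~H(n,n)))
Extract every quantifier outward, since the variables are now distinct and don't occur free across branches:
  exists p. exists l. exists m. exists n. (H(p,p) & (~S(m) | ~H(l,m) | ~H(n,n)))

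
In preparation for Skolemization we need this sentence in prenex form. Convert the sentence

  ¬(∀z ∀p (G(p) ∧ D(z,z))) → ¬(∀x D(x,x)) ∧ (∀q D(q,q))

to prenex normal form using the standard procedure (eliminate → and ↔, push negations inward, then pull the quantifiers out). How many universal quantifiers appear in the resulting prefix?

First replace A → B with ¬A ∨ B.
  ¬¬(∀z ∀p (G(p) ∧ D(z,z))) ∨ ¬(∀x D(x,x)) ∧ (∀q D(q,q))
Push ¬ through the quantifiers and connectives to reach negation normal form:
  (∀z ∀p (G(p) ∧ D(z,z))) ∨ (∃x ¬D(x,x)) ∧ (∀q D(q,q))
Pull the quantifiers to the front (each side's bound variable is not free in the other side):
  ∀z ∀p ∃x ∀q (G(p) ∧ D(z,z) ∨ ¬D(x,x) ∧ D(q,q))
The prefix is ∀z ∀p ∃x ∀q: 3 universal, 1 existential.

3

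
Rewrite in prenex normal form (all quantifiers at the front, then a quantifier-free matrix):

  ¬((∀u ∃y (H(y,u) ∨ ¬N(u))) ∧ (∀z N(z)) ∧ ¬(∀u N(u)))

Drive negations inward (¬∀x A ≡ ∃x ¬A, ¬∃x A ≡ ∀x ¬A, De Morgan for ∧/∨):
  (∃u ∀y (¬H(y,u) ∧ N(u))) ∨ (∃z ¬N(z)) ∨ (∀u N(u))
Give each quantifier a distinct variable: u↦w.
  (∃u ∀y (¬H(y,u) ∧ N(u))) ∨ (∃z ¬N(z)) ∨ (∀w N(w))
Finally move all quantifiers to the prefix:
  ∃u ∀y ∃z ∀w (¬H(y,u) ∧ N(u) ∨ ¬N(z) ∨ N(w))

∃u ∀y ∃z ∀w (¬H(y,u) ∧ N(u) ∨ ¬N(z) ∨ N(w))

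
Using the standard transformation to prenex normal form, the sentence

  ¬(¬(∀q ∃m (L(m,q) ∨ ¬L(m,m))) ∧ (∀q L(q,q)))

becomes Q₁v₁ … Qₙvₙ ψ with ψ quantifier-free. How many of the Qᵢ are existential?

Move each ¬ inward, flipping quantifiers it crosses:
  (∀q ∃m (L(m,q) ∨ ¬L(m,m))) ∨ (∃q ¬L(q,q))
Rename bound variables to avoid capture: q↦x1.
  (∀q ∃m (L(m,q) ∨ ¬L(m,m))) ∨ (∃x1 ¬L(x1,x1))
Finally move all quantifiers to the prefix:
  ∀q ∃m ∃x1 (L(m,q) ∨ ¬L(m,m) ∨ ¬L(x1,x1))
The prefix is ∀q ∃m ∃x1: 1 universal, 2 existential.

2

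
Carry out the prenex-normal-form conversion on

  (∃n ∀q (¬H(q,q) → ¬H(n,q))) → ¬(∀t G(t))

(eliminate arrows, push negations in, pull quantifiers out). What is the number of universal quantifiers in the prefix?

Eliminate → and ↔ using ¬ and ∨.
  ¬(∃n ∀q (¬¬H(q,q) ∨ ¬H(n,q))) ∨ ¬(∀t G(t))
Push ¬ through the quantifiers and connectives to reach negation normal form:
  (∀n ∃q (¬H(q,q) ∧ H(n,q))) ∨ (∃t ¬G(t))
All bound variables are already distinct, so no renaming is needed.
Pull the quantifiers to the front (each side's bound variable is not free in the other side):
  ∀n ∃q ∃t (¬H(q,q) ∧ H(n,q) ∨ ¬G(t))
The prefix is ∀n ∃q ∃t: 1 universal, 2 existential.

1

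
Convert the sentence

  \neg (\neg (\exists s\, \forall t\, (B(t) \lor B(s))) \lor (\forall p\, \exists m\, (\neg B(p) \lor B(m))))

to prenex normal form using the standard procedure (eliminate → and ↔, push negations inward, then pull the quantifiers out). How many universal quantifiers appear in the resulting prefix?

2

Drive negations inward (¬∀x A ≡ ∃x ¬A, ¬∃x A ≡ ∀x ¬A, De Morgan for ∧/∨):
  (\exists s\, \forall t\, (B(t) \lor B(s))) \land (\exists p\, \forall m\, (B(p) \land \neg B(m)))
Finally move all quantifiers to the prefix:
  \exists s\, \forall t\, \exists p\, \forall m\, ((B(t) \lor B(s)) \land B(p) \land \neg B(m))
The prefix is \exists s \forall t \exists p \forall m: 2 universal, 2 existential.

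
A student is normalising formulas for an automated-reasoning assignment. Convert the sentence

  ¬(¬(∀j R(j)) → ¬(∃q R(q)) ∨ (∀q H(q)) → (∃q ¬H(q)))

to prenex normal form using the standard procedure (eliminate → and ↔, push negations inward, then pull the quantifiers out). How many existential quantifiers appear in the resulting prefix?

Eliminate → and ↔ using ¬ and ∨.
  ¬(¬¬(∀j R(j)) ∨ ¬(¬(∃q R(q)) ∨ (∀q H(q))) ∨ (∃q ¬H(q)))
Move each ¬ inward, flipping quantifiers it crosses:
  (∃j ¬R(j)) ∧ ((∀q ¬R(q)) ∨ (∀q H(q))) ∧ (∀q H(q))
Rename bound variables to avoid capture: q↦y1, q↦p.
  (∃j ¬R(j)) ∧ ((∀q ¬R(q)) ∨ (∀y1 H(y1))) ∧ (∀p H(p))
Finally move all quantifiers to the prefix:
  ∃j ∀q ∀y1 ∀p (¬R(j) ∧ (¬R(q) ∨ H(y1)) ∧ H(p))
The prefix is ∃j ∀q ∀y1 ∀p: 3 universal, 1 existential.

1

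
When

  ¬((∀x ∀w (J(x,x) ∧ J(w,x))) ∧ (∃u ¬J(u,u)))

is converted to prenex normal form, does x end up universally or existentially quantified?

Push ¬ through the quantifiers and connectives to reach negation normal form:
  (∃x ∃w (¬J(x,x) ∨ ¬J(w,x))) ∨ (∀u J(u,u))
All bound variables are already distinct, so no renaming is needed.
Pull the quantifiers to the front (each side's bound variable is not free in the other side):
  ∃x ∃w ∀u (¬J(x,x) ∨ ¬J(w,x) ∨ J(u,u))
The quantifier ∀x sits under an odd number of negations, so it flips to ∃x.

existential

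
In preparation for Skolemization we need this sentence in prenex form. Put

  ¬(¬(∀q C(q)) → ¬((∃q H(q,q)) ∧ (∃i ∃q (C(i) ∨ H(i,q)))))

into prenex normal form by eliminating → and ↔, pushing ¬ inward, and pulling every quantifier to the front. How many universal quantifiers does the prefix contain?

0

First replace A → B with ¬A ∨ B.
  ¬(¬¬(∀q C(q)) ∨ ¬((∃q H(q,q)) ∧ (∃i ∃q (C(i) ∨ H(i,q)))))
Move each ¬ inward, flipping quantifiers it crosses:
  (∃q ¬C(q)) ∧ (∃q H(q,q)) ∧ (∃i ∃q (C(i) ∨ H(i,q)))
Give each quantifier a distinct variable: q↦z, q↦t.
  (∃q ¬C(q)) ∧ (∃z H(z,z)) ∧ (∃i ∃t (C(i) ∨ H(i,t)))
Extract every quantifier outward, since the variables are now distinct and don't occur free across branches:
  ∃q ∃z ∃i ∃t (¬C(q) ∧ H(z,z) ∧ (C(i) ∨ H(i,t)))
The prefix is ∃q ∃z ∃i ∃t: 0 universal, 4 existential.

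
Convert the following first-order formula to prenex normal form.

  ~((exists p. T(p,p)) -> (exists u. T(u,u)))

exists p. forall u. (T(p,p) & ~T(u,u))

Eliminate → and ↔ using ¬ and ∨.
  ~(~(exists p. T(p,p)) | (exists u. T(u,u)))
Push ¬ through the quantifiers and connectives to reach negation normal form:
  (exists p. T(p,p)) & (forall u. ~T(u,u))
Extract every quantifier outward, since the variables are now distinct and don't occur free across branches:
  exists p. forall u. (T(p,p) & ~T(u,u))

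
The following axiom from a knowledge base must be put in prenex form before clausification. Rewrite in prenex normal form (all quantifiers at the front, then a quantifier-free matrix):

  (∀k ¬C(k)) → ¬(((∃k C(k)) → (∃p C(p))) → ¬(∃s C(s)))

∃k ∀z ∃p ∃s (C(k) ∨ (¬C(z) ∨ C(p)) ∧ C(s))

First replace A → B with ¬A ∨ B.
  ¬(∀k ¬C(k)) ∨ ¬(¬(¬(∃k C(k)) ∨ (∃p C(p))) ∨ ¬(∃s C(s)))
Push ¬ through the quantifiers and connectives to reach negation normal form:
  (∃k C(k)) ∨ ((∀k ¬C(k)) ∨ (∃p C(p))) ∧ (∃s C(s))
Rename bound variables to avoid capture: k↦z.
  (∃k C(k)) ∨ ((∀z ¬C(z)) ∨ (∃p C(p))) ∧ (∃s C(s))
Finally move all quantifiers to the prefix:
  ∃k ∀z ∃p ∃s (C(k) ∨ (¬C(z) ∨ C(p)) ∧ C(s))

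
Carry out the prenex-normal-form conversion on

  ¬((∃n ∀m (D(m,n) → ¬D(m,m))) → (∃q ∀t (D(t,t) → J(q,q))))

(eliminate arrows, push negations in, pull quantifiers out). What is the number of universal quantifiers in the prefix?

2

First replace A → B with ¬A ∨ B.
  ¬(¬(∃n ∀m (¬D(m,n) ∨ ¬D(m,m))) ∨ (∃q ∀t (¬D(t,t) ∨ J(q,q))))
Move each ¬ inward, flipping quantifiers it crosses:
  (∃n ∀m (¬D(m,n) ∨ ¬D(m,m))) ∧ (∀q ∃t (D(t,t) ∧ ¬J(q,q)))
Extract every quantifier outward, since the variables are now distinct and don't occur free across branches:
  ∃n ∀m ∀q ∃t ((¬D(m,n) ∨ ¬D(m,m)) ∧ D(t,t) ∧ ¬J(q,q))
The prefix is ∃n ∀m ∀q ∃t: 2 universal, 2 existential.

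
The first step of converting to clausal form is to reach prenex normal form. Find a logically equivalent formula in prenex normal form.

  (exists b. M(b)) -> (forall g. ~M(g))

forall b. forall g. (~M(b) | ~M(g))

First replace A → B with ¬A ∨ B.
  ~(exists b. M(b)) | (forall g. ~M(g))
Move each ¬ inward, flipping quantifiers it crosses:
  (forall b. ~M(b)) | (forall g. ~M(g))
All bound variables are already distinct, so no renaming is needed.
Extract every quantifier outward, since the variables are now distinct and don't occur free across branches:
  forall b. forall g. (~M(b) | ~M(g))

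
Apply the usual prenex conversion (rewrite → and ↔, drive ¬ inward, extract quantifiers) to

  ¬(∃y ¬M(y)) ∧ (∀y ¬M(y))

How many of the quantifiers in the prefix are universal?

2

Push ¬ through the quantifiers and connectives to reach negation normal form:
  (∀y M(y)) ∧ (∀y ¬M(y))
Give each quantifier a distinct variable: y↦r.
  (∀y M(y)) ∧ (∀r ¬M(r))
Extract every quantifier outward, since the variables are now distinct and don't occur free across branches:
  ∀y ∀r (M(y) ∧ ¬M(r))
The prefix is ∀y ∀r: 2 universal, 0 existential.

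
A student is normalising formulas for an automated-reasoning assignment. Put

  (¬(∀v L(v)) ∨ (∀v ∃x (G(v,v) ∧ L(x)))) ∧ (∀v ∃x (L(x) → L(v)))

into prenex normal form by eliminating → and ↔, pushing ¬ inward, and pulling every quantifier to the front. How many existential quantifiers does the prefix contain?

Eliminate → and ↔ using ¬ and ∨.
  (¬(∀v L(v)) ∨ (∀v ∃x (G(v,v) ∧ L(x)))) ∧ (∀v ∃x (¬L(x) ∨ L(v)))
Move each ¬ inward, flipping quantifiers it crosses:
  ((∃v ¬L(v)) ∨ (∀v ∃x (G(v,v) ∧ L(x)))) ∧ (∀v ∃x (¬L(x) ∨ L(v)))
Standardize variables apart so no two quantifiers bind the same name: v↦y, v↦w1, x↦b.
  ((∃v ¬L(v)) ∨ (∀y ∃x (G(y,y) ∧ L(x)))) ∧ (∀w1 ∃b (¬L(b) ∨ L(w1)))
Extract every quantifier outward, since the variables are now distinct and don't occur free across branches:
  ∃v ∀y ∃x ∀w1 ∃b ((¬L(v) ∨ G(y,y) ∧ L(x)) ∧ (¬L(b) ∨ L(w1)))
The prefix is ∃v ∀y ∃x ∀w1 ∃b: 2 universal, 3 existential.

3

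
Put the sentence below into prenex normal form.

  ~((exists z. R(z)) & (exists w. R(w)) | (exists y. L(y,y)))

forall z. forall w. forall y. ((~R(z) | ~R(w)) & ~L(y,y))

Push ¬ through the quantifiers and connectives to reach negation normal form:
  ((forall z. ~R(z)) | (forall w. ~R(w))) & (forall y. ~L(y,y))
Extract every quantifier outward, since the variables are now distinct and don't occur free across branches:
  forall z. forall w. forall y. ((~R(z) | ~R(w)) & ~L(y,y))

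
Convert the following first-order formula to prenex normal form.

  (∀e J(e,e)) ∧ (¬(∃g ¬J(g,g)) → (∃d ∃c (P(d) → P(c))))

Rewrite implications/biconditionals: A → B as ¬A ∨ B.
  (∀e J(e,e)) ∧ (¬¬(∃g ¬J(g,g)) ∨ (∃d ∃c (¬P(d) ∨ P(c))))
Move each ¬ inward, flipping quantifiers it crosses:
  (∀e J(e,e)) ∧ ((∃g ¬J(g,g)) ∨ (∃d ∃c (¬P(d) ∨ P(c))))
All bound variables are already distinct, so no renaming is needed.
Pull the quantifiers to the front (each side's bound variable is not free in the other side):
  ∀e ∃g ∃d ∃c (J(e,e) ∧ (¬J(g,g) ∨ ¬P(d) ∨ P(c)))

∀e ∃g ∃d ∃c (J(e,e) ∧ (¬J(g,g) ∨ ¬P(d) ∨ P(c)))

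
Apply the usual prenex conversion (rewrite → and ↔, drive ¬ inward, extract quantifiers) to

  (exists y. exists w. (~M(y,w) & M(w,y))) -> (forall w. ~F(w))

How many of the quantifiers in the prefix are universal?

3

First replace A → B with ¬A ∨ B.
  ~(exists y. exists w. (~M(y,w) & M(w,y))) | (forall w. ~F(w))
Move each ¬ inward, flipping quantifiers it crosses:
  (forall y. forall w. (M(y,w) | ~M(w,y))) | (forall w. ~F(w))
Give each quantifier a distinct variable: w↦u1.
  (forall y. forall w. (M(y,w) | ~M(w,y))) | (forall u1. ~F(u1))
Extract every quantifier outward, since the variables are now distinct and don't occur free across branches:
  forall y. forall w. forall u1. (M(y,w) | ~M(w,y) | ~F(u1))
The prefix is forall y forall w forall u1: 3 universal, 0 existential.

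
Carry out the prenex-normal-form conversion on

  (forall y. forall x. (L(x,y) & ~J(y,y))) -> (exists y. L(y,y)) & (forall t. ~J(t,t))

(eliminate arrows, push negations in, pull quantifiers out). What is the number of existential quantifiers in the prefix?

3

Eliminate → and ↔ using ¬ and ∨.
  ~(forall y. forall x. (L(x,y) & ~J(y,y))) | (exists y. L(y,y)) & (forall t. ~J(t,t))
Push ¬ through the quantifiers and connectives to reach negation normal form:
  (exists y. exists x. (~L(x,y) | J(y,y))) | (exists y. L(y,y)) & (forall t. ~J(t,t))
Standardize variables apart so no two quantifiers bind the same name: y↦q.
  (exists y. exists x. (~L(x,y) | J(y,y))) | (exists q. L(q,q)) & (forall t. ~J(t,t))
Pull the quantifiers to the front (each side's bound variable is not free in the other side):
  exists y. exists x. exists q. forall t. (~L(x,y) | J(y,y) | L(q,q) & ~J(t,t))
The prefix is exists y exists x exists q forall t: 1 universal, 3 existential.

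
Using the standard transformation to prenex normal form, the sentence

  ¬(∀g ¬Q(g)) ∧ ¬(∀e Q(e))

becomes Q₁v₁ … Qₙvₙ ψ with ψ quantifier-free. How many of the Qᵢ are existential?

Push ¬ through the quantifiers and connectives to reach negation normal form:
  (∃g Q(g)) ∧ (∃e ¬Q(e))
All bound variables are already distinct, so no renaming is needed.
Finally move all quantifiers to the prefix:
  ∃g ∃e (Q(g) ∧ ¬Q(e))
The prefix is ∃g ∃e: 0 universal, 2 existential.

2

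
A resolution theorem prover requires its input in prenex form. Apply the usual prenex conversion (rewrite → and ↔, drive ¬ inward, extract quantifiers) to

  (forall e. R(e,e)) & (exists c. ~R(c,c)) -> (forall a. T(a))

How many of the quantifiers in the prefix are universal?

2

Rewrite implications/biconditionals: A → B as ¬A ∨ B.
  ~((forall e. R(e,e)) & (exists c. ~R(c,c))) | (forall a. T(a))
Push ¬ through the quantifiers and connectives to reach negation normal form:
  (exists e. ~R(e,e)) | (forall c. R(c,c)) | (forall a. T(a))
All bound variables are already distinct, so no renaming is needed.
Finally move all quantifiers to the prefix:
  exists e. forall c. forall a. (~R(e,e) | R(c,c) | T(a))
The prefix is exists e forall c forall a: 2 universal, 1 existential.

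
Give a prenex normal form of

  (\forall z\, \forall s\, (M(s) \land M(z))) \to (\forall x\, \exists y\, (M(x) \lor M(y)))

\exists z\, \exists s\, \forall x\, \exists y\, (\neg M(s) \lor \neg M(z) \lor M(x) \lor M(y))

Rewrite implications/biconditionals: A → B as ¬A ∨ B.
  \neg (\forall z\, \forall s\, (M(s) \land M(z))) \lor (\forall x\, \exists y\, (M(x) \lor M(y)))
Move each ¬ inward, flipping quantifiers it crosses:
  (\exists z\, \exists s\, (\neg M(s) \lor \neg M(z))) \lor (\forall x\, \exists y\, (M(x) \lor M(y)))
Extract every quantifier outward, since the variables are now distinct and don't occur free across branches:
  \exists z\, \exists s\, \forall x\, \exists y\, (\neg M(s) \lor \neg M(z) \lor M(x) \lor M(y))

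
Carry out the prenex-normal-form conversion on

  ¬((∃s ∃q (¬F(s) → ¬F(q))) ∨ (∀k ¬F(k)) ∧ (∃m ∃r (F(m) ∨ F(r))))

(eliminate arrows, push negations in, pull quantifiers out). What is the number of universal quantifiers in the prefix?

4

Eliminate → and ↔ using ¬ and ∨.
  ¬((∃s ∃q (¬¬F(s) ∨ ¬F(q))) ∨ (∀k ¬F(k)) ∧ (∃m ∃r (F(m) ∨ F(r))))
Move each ¬ inward, flipping quantifiers it crosses:
  (∀s ∀q (¬F(s) ∧ F(q))) ∧ ((∃k F(k)) ∨ (∀m ∀r (¬F(m) ∧ ¬F(r))))
All bound variables are already distinct, so no renaming is needed.
Extract every quantifier outward, since the variables are now distinct and don't occur free across branches:
  ∀s ∀q ∃k ∀m ∀r (¬F(s) ∧ F(q) ∧ (F(k) ∨ ¬F(m) ∧ ¬F(r)))
The prefix is ∀s ∀q ∃k ∀m ∀r: 4 universal, 1 existential.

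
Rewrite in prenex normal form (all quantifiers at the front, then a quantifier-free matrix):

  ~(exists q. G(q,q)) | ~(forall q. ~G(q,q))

forall q. exists y1. (~G(q,q) | G(y1,y1))

Drive negations inward (¬∀x A ≡ ∃x ¬A, ¬∃x A ≡ ∀x ¬A, De Morgan for ∧/∨):
  (forall q. ~G(q,q)) | (exists q. G(q,q))
Rename bound variables to avoid capture: q↦y1.
  (forall q. ~G(q,q)) | (exists y1. G(y1,y1))
Pull the quantifiers to the front (each side's bound variable is not free in the other side):
  forall q. exists y1. (~G(q,q) | G(y1,y1))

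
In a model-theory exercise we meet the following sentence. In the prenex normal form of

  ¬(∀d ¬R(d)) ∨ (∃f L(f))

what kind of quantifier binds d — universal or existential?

Push ¬ through the quantifiers and connectives to reach negation normal form:
  (∃d R(d)) ∨ (∃f L(f))
Finally move all quantifiers to the prefix:
  ∃d ∃f (R(d) ∨ L(f))
The quantifier ∀d sits under an odd number of negations, so it flips to ∃d.

existential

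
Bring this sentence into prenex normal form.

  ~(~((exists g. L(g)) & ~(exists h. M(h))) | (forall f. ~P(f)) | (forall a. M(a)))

Drive negations inward (¬∀x A ≡ ∃x ¬A, ¬∃x A ≡ ∀x ¬A, De Morgan for ∧/∨):
  (exists g. L(g)) & (forall h. ~M(h)) & (exists f. P(f)) & (exists a. ~M(a))
Finally move all quantifiers to the prefix:
  exists g. forall h. exists f. exists a. (L(g) & ~M(h) & P(f) & ~M(a))

exists g. forall h. exists f. exists a. (L(g) & ~M(h) & P(f) & ~M(a))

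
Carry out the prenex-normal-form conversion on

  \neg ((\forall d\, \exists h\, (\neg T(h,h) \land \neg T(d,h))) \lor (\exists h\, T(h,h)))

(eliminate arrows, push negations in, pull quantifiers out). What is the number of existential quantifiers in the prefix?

Drive negations inward (¬∀x A ≡ ∃x ¬A, ¬∃x A ≡ ∀x ¬A, De Morgan for ∧/∨):
  (\exists d\, \forall h\, (T(h,h) \lor T(d,h))) \land (\forall h\, \neg T(h,h))
Rename bound variables to avoid capture: h↦w.
  (\exists d\, \forall h\, (T(h,h) \lor T(d,h))) \land (\forall w\, \neg T(w,w))
Pull the quantifiers to the front (each side's bound variable is not free in the other side):
  \exists d\, \forall h\, \forall w\, ((T(h,h) \lor T(d,h)) \land \neg T(w,w))
The prefix is \exists d \forall h \forall w: 2 universal, 1 existential.

1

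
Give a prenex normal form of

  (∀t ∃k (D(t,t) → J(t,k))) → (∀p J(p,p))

First replace A → B with ¬A ∨ B.
  ¬(∀t ∃k (¬D(t,t) ∨ J(t,k))) ∨ (∀p J(p,p))
Drive negations inward (¬∀x A ≡ ∃x ¬A, ¬∃x A ≡ ∀x ¬A, De Morgan for ∧/∨):
  (∃t ∀k (D(t,t) ∧ ¬J(t,k))) ∨ (∀p J(p,p))
Pull the quantifiers to the front (each side's bound variable is not free in the other side):
  ∃t ∀k ∀p (D(t,t) ∧ ¬J(t,k) ∨ J(p,p))

∃t ∀k ∀p (D(t,t) ∧ ¬J(t,k) ∨ J(p,p))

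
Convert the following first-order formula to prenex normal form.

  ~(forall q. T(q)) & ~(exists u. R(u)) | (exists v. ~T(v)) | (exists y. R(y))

exists q. forall u. exists v. exists y. (~T(q) & ~R(u) | ~T(v) | R(y))

Drive negations inward (¬∀x A ≡ ∃x ¬A, ¬∃x A ≡ ∀x ¬A, De Morgan for ∧/∨):
  (exists q. ~T(q)) & (forall u. ~R(u)) | (exists v. ~T(v)) | (exists y. R(y))
Pull the quantifiers to the front (each side's bound variable is not free in the other side):
  exists q. forall u. exists v. exists y. (~T(q) & ~R(u) | ~T(v) | R(y))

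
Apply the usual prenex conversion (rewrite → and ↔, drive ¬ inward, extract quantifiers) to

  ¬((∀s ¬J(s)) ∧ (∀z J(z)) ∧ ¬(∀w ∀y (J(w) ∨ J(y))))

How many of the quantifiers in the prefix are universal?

Push ¬ through the quantifiers and connectives to reach negation normal form:
  (∃s J(s)) ∨ (∃z ¬J(z)) ∨ (∀w ∀y (J(w) ∨ J(y)))
Pull the quantifiers to the front (each side's bound variable is not free in the other side):
  ∃s ∃z ∀w ∀y (J(s) ∨ ¬J(z) ∨ J(w) ∨ J(y))
The prefix is ∃s ∃z ∀w ∀y: 2 universal, 2 existential.

2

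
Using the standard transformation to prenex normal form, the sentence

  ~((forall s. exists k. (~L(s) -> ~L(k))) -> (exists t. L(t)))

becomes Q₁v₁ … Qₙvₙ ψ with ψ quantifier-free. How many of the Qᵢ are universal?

Eliminate → and ↔ using ¬ and ∨.
  ~(~(forall s. exists k. (~~L(s) | ~L(k))) | (exists t. L(t)))
Move each ¬ inward, flipping quantifiers it crosses:
  (forall s. exists k. (L(s) | ~L(k))) & (forall t. ~L(t))
All bound variables are already distinct, so no renaming is needed.
Extract every quantifier outward, since the variables are now distinct and don't occur free across branches:
  forall s. exists k. forall t. ((L(s) | ~L(k)) & ~L(t))
The prefix is forall s exists k forall t: 2 universal, 1 existential.

2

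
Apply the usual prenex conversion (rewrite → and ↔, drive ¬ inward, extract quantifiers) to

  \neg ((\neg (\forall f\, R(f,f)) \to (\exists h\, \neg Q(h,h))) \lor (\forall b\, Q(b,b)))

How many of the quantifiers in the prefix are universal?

1

Rewrite implications/biconditionals: A → B as ¬A ∨ B.
  \neg (\neg \neg (\forall f\, R(f,f)) \lor (\exists h\, \neg Q(h,h)) \lor (\forall b\, Q(b,b)))
Drive negations inward (¬∀x A ≡ ∃x ¬A, ¬∃x A ≡ ∀x ¬A, De Morgan for ∧/∨):
  (\exists f\, \neg R(f,f)) \land (\forall h\, Q(h,h)) \land (\exists b\, \neg Q(b,b))
Extract every quantifier outward, since the variables are now distinct and don't occur free across branches:
  \exists f\, \forall h\, \exists b\, (\neg R(f,f) \land Q(h,h) \land \neg Q(b,b))
The prefix is \exists f \forall h \exists b: 1 universal, 2 existential.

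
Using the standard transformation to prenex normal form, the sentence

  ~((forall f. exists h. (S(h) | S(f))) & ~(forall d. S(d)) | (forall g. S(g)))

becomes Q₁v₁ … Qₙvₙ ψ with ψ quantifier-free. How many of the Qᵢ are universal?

Push ¬ through the quantifiers and connectives to reach negation normal form:
  ((exists f. forall h. (~S(h) & ~S(f))) | (forall d. S(d))) & (exists g. ~S(g))
Extract every quantifier outward, since the variables are now distinct and don't occur free across branches:
  exists f. forall h. forall d. exists g. ((~S(h) & ~S(f) | S(d)) & ~S(g))
The prefix is exists f forall h forall d exists g: 2 universal, 2 existential.

2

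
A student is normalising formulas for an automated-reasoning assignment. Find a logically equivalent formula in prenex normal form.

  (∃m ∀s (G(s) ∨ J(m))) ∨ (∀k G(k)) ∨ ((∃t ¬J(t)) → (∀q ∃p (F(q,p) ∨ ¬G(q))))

Eliminate → and ↔ using ¬ and ∨.
  (∃m ∀s (G(s) ∨ J(m))) ∨ (∀k G(k)) ∨ ¬(∃t ¬J(t)) ∨ (∀q ∃p (F(q,p) ∨ ¬G(q)))
Push ¬ through the quantifiers and connectives to reach negation normal form:
  (∃m ∀s (G(s) ∨ J(m))) ∨ (∀k G(k)) ∨ (∀t J(t)) ∨ (∀q ∃p (F(q,p) ∨ ¬G(q)))
Extract every quantifier outward, since the variables are now distinct and don't occur free across branches:
  ∃m ∀s ∀k ∀t ∀q ∃p (G(s) ∨ J(m) ∨ G(k) ∨ J(t) ∨ F(q,p) ∨ ¬G(q))

∃m ∀s ∀k ∀t ∀q ∃p (G(s) ∨ J(m) ∨ G(k) ∨ J(t) ∨ F(q,p) ∨ ¬G(q))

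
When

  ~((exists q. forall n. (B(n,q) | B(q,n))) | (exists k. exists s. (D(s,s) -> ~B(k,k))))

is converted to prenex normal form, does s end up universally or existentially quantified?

universal

First replace A → B with ¬A ∨ B.
  ~((exists q. forall n. (B(n,q) | B(q,n))) | (exists k. exists s. (~D(s,s) | ~B(k,k))))
Drive negations inward (¬∀x A ≡ ∃x ¬A, ¬∃x A ≡ ∀x ¬A, De Morgan for ∧/∨):
  (forall q. exists n. (~B(n,q) & ~B(q,n))) & (forall k. forall s. (D(s,s) & B(k,k)))
All bound variables are already distinct, so no renaming is needed.
Pull the quantifiers to the front (each side's bound variable is not free in the other side):
  forall q. exists n. forall k. forall s. (~B(n,q) & ~B(q,n) & D(s,s) & B(k,k))
The quantifier exists s sits under an odd number of negations (counting the antecedent side of each →), so it flips to forall s.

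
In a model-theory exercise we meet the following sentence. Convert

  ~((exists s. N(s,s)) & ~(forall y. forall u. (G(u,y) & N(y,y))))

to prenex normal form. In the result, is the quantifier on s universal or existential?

Push ¬ through the quantifiers and connectives to reach negation normal form:
  (forall s. ~N(s,s)) | (forall y. forall u. (G(u,y) & N(y,y)))
Finally move all quantifiers to the prefix:
  forall s. forall y. forall u. (~N(s,s) | G(u,y) & N(y,y))
The quantifier exists s sits under an odd number of negations, so it flips to forall s.

universal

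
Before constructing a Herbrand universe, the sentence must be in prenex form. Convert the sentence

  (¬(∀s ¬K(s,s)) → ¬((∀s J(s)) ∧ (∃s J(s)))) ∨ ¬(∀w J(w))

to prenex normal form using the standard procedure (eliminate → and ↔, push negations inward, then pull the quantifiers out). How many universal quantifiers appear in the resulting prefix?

Rewrite implications/biconditionals: A → B as ¬A ∨ B.
  ¬¬(∀s ¬K(s,s)) ∨ ¬((∀s J(s)) ∧ (∃s J(s))) ∨ ¬(∀w J(w))
Drive negations inward (¬∀x A ≡ ∃x ¬A, ¬∃x A ≡ ∀x ¬A, De Morgan for ∧/∨):
  (∀s ¬K(s,s)) ∨ (∃s ¬J(s)) ∨ (∀s ¬J(s)) ∨ (∃w ¬J(w))
Standardize variables apart so no two quantifiers bind the same name: s↦y, s↦v1.
  (∀s ¬K(s,s)) ∨ (∃y ¬J(y)) ∨ (∀v1 ¬J(v1)) ∨ (∃w ¬J(w))
Pull the quantifiers to the front (each side's bound variable is not free in the other side):
  ∀s ∃y ∀v1 ∃w (¬K(s,s) ∨ ¬J(y) ∨ ¬J(v1) ∨ ¬J(w))
The prefix is ∀s ∃y ∀v1 ∃w: 2 universal, 2 existential.

2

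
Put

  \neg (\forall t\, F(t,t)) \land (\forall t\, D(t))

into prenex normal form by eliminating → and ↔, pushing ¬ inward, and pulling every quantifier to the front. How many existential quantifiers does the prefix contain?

Drive negations inward (¬∀x A ≡ ∃x ¬A, ¬∃x A ≡ ∀x ¬A, De Morgan for ∧/∨):
  (\exists t\, \neg F(t,t)) \land (\forall t\, D(t))
Standardize variables apart so no two quantifiers bind the same name: t↦s.
  (\exists t\, \neg F(t,t)) \land (\forall s\, D(s))
Finally move all quantifiers to the prefix:
  \exists t\, \forall s\, (\neg F(t,t) \land D(s))
The prefix is \exists t \forall s: 1 universal, 1 existential.

1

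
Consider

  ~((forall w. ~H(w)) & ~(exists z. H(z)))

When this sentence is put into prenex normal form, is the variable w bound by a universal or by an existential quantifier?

existential

Push ¬ through the quantifiers and connectives to reach negation normal form:
  (exists w. H(w)) | (exists z. H(z))
All bound variables are already distinct, so no renaming is needed.
Pull the quantifiers to the front (each side's bound variable is not free in the other side):
  exists w. exists z. (H(w) | H(z))
The quantifier forall w sits under an odd number of negations, so it flips to exists w.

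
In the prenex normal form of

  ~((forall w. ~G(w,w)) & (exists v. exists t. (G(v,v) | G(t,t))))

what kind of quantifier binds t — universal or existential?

universal

Move each ¬ inward, flipping quantifiers it crosses:
  (exists w. G(w,w)) | (forall v. forall t. (~G(v,v) & ~G(t,t)))
All bound variables are already distinct, so no renaming is needed.
Extract every quantifier outward, since the variables are now distinct and don't occur free across branches:
  exists w. forall v. forall t. (G(w,w) | ~G(v,v) & ~G(t,t))
The quantifier exists t sits under an odd number of negations, so it flips to forall t.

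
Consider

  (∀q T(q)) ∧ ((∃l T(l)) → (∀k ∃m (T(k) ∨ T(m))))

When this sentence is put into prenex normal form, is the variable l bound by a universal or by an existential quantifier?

Eliminate → and ↔ using ¬ and ∨.
  (∀q T(q)) ∧ (¬(∃l T(l)) ∨ (∀k ∃m (T(k) ∨ T(m))))
Drive negations inward (¬∀x A ≡ ∃x ¬A, ¬∃x A ≡ ∀x ¬A, De Morgan for ∧/∨):
  (∀q T(q)) ∧ ((∀l ¬T(l)) ∨ (∀k ∃m (T(k) ∨ T(m))))
Finally move all quantifiers to the prefix:
  ∀q ∀l ∀k ∃m (T(q) ∧ (¬T(l) ∨ T(k) ∨ T(m)))
The quantifier ∃l sits under an odd number of negations (counting the antecedent side of each →), so it flips to ∀l.

universal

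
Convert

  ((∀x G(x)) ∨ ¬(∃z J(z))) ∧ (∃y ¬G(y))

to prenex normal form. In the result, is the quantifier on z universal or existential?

universal

Move each ¬ inward, flipping quantifiers it crosses:
  ((∀x G(x)) ∨ (∀z ¬J(z))) ∧ (∃y ¬G(y))
All bound variables are already distinct, so no renaming is needed.
Pull the quantifiers to the front (each side's bound variable is not free in the other side):
  ∀x ∀z ∃y ((G(x) ∨ ¬J(z)) ∧ ¬G(y))
The quantifier ∃z sits under an odd number of negations, so it flips to ∀z.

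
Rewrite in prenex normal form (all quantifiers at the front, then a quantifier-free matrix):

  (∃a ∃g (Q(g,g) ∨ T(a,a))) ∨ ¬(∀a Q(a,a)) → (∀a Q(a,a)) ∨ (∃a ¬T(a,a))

First replace A → B with ¬A ∨ B.
  ¬((∃a ∃g (Q(g,g) ∨ T(a,a))) ∨ ¬(∀a Q(a,a))) ∨ (∀a Q(a,a)) ∨ (∃a ¬T(a,a))
Move each ¬ inward, flipping quantifiers it crosses:
  (∀a ∀g (¬Q(g,g) ∧ ¬T(a,a))) ∧ (∀a Q(a,a)) ∨ (∀a Q(a,a)) ∨ (∃a ¬T(a,a))
Give each quantifier a distinct variable: a↦t, a↦u, a↦y1.
  (∀a ∀g (¬Q(g,g) ∧ ¬T(a,a))) ∧ (∀t Q(t,t)) ∨ (∀u Q(u,u)) ∨ (∃y1 ¬T(y1,y1))
Extract every quantifier outward, since the variables are now distinct and don't occur free across branches:
  ∀a ∀g ∀t ∀u ∃y1 (¬Q(g,g) ∧ ¬T(a,a) ∧ Q(t,t) ∨ Q(u,u) ∨ ¬T(y1,y1))

∀a ∀g ∀t ∀u ∃y1 (¬Q(g,g) ∧ ¬T(a,a) ∧ Q(t,t) ∨ Q(u,u) ∨ ¬T(y1,y1))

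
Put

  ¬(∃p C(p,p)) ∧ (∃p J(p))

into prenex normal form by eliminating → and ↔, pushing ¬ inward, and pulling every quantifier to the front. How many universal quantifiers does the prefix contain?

Push ¬ through the quantifiers and connectives to reach negation normal form:
  (∀p ¬C(p,p)) ∧ (∃p J(p))
Rename bound variables to avoid capture: p↦b.
  (∀p ¬C(p,p)) ∧ (∃b J(b))
Extract every quantifier outward, since the variables are now distinct and don't occur free across branches:
  ∀p ∃b (¬C(p,p) ∧ J(b))
The prefix is ∀p ∃b: 1 universal, 1 existential.

1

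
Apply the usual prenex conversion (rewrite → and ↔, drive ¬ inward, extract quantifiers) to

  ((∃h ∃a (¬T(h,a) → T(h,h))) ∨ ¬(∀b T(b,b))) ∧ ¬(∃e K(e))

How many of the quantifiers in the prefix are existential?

3

Eliminate → and ↔ using ¬ and ∨.
  ((∃h ∃a (¬¬T(h,a) ∨ T(h,h))) ∨ ¬(∀b T(b,b))) ∧ ¬(∃e K(e))
Drive negations inward (¬∀x A ≡ ∃x ¬A, ¬∃x A ≡ ∀x ¬A, De Morgan for ∧/∨):
  ((∃h ∃a (T(h,a) ∨ T(h,h))) ∨ (∃b ¬T(b,b))) ∧ (∀e ¬K(e))
All bound variables are already distinct, so no renaming is needed.
Finally move all quantifiers to the prefix:
  ∃h ∃a ∃b ∀e ((T(h,a) ∨ T(h,h) ∨ ¬T(b,b)) ∧ ¬K(e))
The prefix is ∃h ∃a ∃b ∀e: 1 universal, 3 existential.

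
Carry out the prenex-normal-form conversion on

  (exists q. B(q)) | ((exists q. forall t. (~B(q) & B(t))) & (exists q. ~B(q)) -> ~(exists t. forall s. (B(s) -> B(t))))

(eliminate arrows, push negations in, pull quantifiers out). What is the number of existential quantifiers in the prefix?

Eliminate → and ↔ using ¬ and ∨.
  (exists q. B(q)) | ~((exists q. forall t. (~B(q) & B(t))) & (exists q. ~B(q))) | ~(exists t. forall s. (~B(s) | B(t)))
Push ¬ through the quantifiers and connectives to reach negation normal form:
  (exists q. B(q)) | (forall q. exists t. (B(q) | ~B(t))) | (forall q. B(q)) | (forall t. exists s. (B(s) & ~B(t)))
Standardize variables apart so no two quantifiers bind the same name: q↦y1, q↦z, t↦x.
  (exists q. B(q)) | (forall y1. exists t. (B(y1) | ~B(t))) | (forall z. B(z)) | (forall x. exists s. (B(s) & ~B(x)))
Finally move all quantifiers to the prefix:
  exists q. forall y1. exists t. forall z. forall x. exists s. (B(q) | B(y1) | ~B(t) | B(z) | B(s) & ~B(x))
The prefix is exists q forall y1 exists t forall z forall x exists s: 3 universal, 3 existential.

3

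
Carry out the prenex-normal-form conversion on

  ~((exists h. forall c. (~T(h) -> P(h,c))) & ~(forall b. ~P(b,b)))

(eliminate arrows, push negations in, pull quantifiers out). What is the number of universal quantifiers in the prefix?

Rewrite implications/biconditionals: A → B as ¬A ∨ B.
  ~((exists h. forall c. (~~T(h) | P(h,c))) & ~(forall b. ~P(b,b)))
Push ¬ through the quantifiers and connectives to reach negation normal form:
  (forall h. exists c. (~T(h) & ~P(h,c))) | (forall b. ~P(b,b))
All bound variables are already distinct, so no renaming is needed.
Extract every quantifier outward, since the variables are now distinct and don't occur free across branches:
  forall h. exists c. forall b. (~T(h) & ~P(h,c) | ~P(b,b))
The prefix is forall h exists c forall b: 2 universal, 1 existential.

2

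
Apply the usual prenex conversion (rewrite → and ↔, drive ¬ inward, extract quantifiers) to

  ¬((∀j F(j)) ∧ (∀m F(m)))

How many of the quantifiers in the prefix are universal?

Drive negations inward (¬∀x A ≡ ∃x ¬A, ¬∃x A ≡ ∀x ¬A, De Morgan for ∧/∨):
  (∃j ¬F(j)) ∨ (∃m ¬F(m))
Pull the quantifiers to the front (each side's bound variable is not free in the other side):
  ∃j ∃m (¬F(j) ∨ ¬F(m))
The prefix is ∃j ∃m: 0 universal, 2 existential.

0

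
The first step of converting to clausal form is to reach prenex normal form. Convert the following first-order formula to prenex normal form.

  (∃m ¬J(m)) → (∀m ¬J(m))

Rewrite implications/biconditionals: A → B as ¬A ∨ B.
  ¬(∃m ¬J(m)) ∨ (∀m ¬J(m))
Move each ¬ inward, flipping quantifiers it crosses:
  (∀m J(m)) ∨ (∀m ¬J(m))
Standardize variables apart so no two quantifiers bind the same name: m↦c.
  (∀m J(m)) ∨ (∀c ¬J(c))
Extract every quantifier outward, since the variables are now distinct and don't occur free across branches:
  ∀m ∀c (J(m) ∨ ¬J(c))

∀m ∀c (J(m) ∨ ¬J(c))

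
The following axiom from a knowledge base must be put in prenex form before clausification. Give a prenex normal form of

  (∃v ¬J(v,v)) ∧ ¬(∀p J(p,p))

∃v ∃p (¬J(v,v) ∧ ¬J(p,p))

Push ¬ through the quantifiers and connectives to reach negation normal form:
  (∃v ¬J(v,v)) ∧ (∃p ¬J(p,p))
All bound variables are already distinct, so no renaming is needed.
Finally move all quantifiers to the prefix:
  ∃v ∃p (¬J(v,v) ∧ ¬J(p,p))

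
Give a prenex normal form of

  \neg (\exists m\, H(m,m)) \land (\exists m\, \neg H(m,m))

Drive negations inward (¬∀x A ≡ ∃x ¬A, ¬∃x A ≡ ∀x ¬A, De Morgan for ∧/∨):
  (\forall m\, \neg H(m,m)) \land (\exists m\, \neg H(m,m))
Standardize variables apart so no two quantifiers bind the same name: m↦v.
  (\forall m\, \neg H(m,m)) \land (\exists v\, \neg H(v,v))
Pull the quantifiers to the front (each side's bound variable is not free in the other side):
  \forall m\, \exists v\, (\neg H(m,m) \land \neg H(v,v))

\forall m\, \exists v\, (\neg H(m,m) \land \neg H(v,v))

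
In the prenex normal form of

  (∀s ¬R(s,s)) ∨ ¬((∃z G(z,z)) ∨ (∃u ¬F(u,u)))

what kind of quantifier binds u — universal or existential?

universal

Move each ¬ inward, flipping quantifiers it crosses:
  (∀s ¬R(s,s)) ∨ (∀z ¬G(z,z)) ∧ (∀u F(u,u))
All bound variables are already distinct, so no renaming is needed.
Extract every quantifier outward, since the variables are now distinct and don't occur free across branches:
  ∀s ∀z ∀u (¬R(s,s) ∨ ¬G(z,z) ∧ F(u,u))
The quantifier ∃u sits under an odd number of negations, so it flips to ∀u.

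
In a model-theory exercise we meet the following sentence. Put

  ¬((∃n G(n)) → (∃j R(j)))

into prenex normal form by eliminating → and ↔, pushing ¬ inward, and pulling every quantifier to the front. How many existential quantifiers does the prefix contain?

First replace A → B with ¬A ∨ B.
  ¬(¬(∃n G(n)) ∨ (∃j R(j)))
Push ¬ through the quantifiers and connectives to reach negation normal form:
  (∃n G(n)) ∧ (∀j ¬R(j))
Extract every quantifier outward, since the variables are now distinct and don't occur free across branches:
  ∃n ∀j (G(n) ∧ ¬R(j))
The prefix is ∃n ∀j: 1 universal, 1 existential.

1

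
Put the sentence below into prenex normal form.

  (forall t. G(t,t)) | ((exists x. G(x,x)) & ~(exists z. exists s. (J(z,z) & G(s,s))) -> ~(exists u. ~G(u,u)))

Rewrite implications/biconditionals: A → B as ¬A ∨ B.
  (forall t. G(t,t)) | ~((exists x. G(x,x)) & ~(exists z. exists s. (J(z,z) & G(s,s)))) | ~(exists u. ~G(u,u))
Drive negations inward (¬∀x A ≡ ∃x ¬A, ¬∃x A ≡ ∀x ¬A, De Morgan for ∧/∨):
  (forall t. G(t,t)) | (forall x. ~G(x,x)) | (exists z. exists s. (J(z,z) & G(s,s))) | (forall u. G(u,u))
Pull the quantifiers to the front (each side's bound variable is not free in the other side):
  forall t. forall x. exists z. exists s. forall u. (G(t,t) | ~G(x,x) | J(z,z) & G(s,s) | G(u,u))

forall t. forall x. exists z. exists s. forall u. (G(t,t) | ~G(x,x) | J(z,z) & G(s,s) | G(u,u))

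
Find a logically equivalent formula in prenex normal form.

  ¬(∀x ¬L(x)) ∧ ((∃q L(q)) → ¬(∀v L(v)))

First replace A → B with ¬A ∨ B.
  ¬(∀x ¬L(x)) ∧ (¬(∃q L(q)) ∨ ¬(∀v L(v)))
Drive negations inward (¬∀x A ≡ ∃x ¬A, ¬∃x A ≡ ∀x ¬A, De Morgan for ∧/∨):
  (∃x L(x)) ∧ ((∀q ¬L(q)) ∨ (∃v ¬L(v)))
Pull the quantifiers to the front (each side's bound variable is not free in the other side):
  ∃x ∀q ∃v (L(x) ∧ (¬L(q) ∨ ¬L(v)))

∃x ∀q ∃v (L(x) ∧ (¬L(q) ∨ ¬L(v)))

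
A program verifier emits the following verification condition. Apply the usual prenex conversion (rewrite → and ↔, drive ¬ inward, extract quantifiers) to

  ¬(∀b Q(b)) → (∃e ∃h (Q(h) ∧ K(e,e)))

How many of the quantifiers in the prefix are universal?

Eliminate → and ↔ using ¬ and ∨.
  ¬¬(∀b Q(b)) ∨ (∃e ∃h (Q(h) ∧ K(e,e)))
Move each ¬ inward, flipping quantifiers it crosses:
  (∀b Q(b)) ∨ (∃e ∃h (Q(h) ∧ K(e,e)))
Pull the quantifiers to the front (each side's bound variable is not free in the other side):
  ∀b ∃e ∃h (Q(b) ∨ Q(h) ∧ K(e,e))
The prefix is ∀b ∃e ∃h: 1 universal, 2 existential.

1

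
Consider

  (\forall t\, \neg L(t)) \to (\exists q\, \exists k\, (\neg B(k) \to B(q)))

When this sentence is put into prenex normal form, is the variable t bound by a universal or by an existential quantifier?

Eliminate → and ↔ using ¬ and ∨.
  \neg (\forall t\, \neg L(t)) \lor (\exists q\, \exists k\, (\neg \neg B(k) \lor B(q)))
Move each ¬ inward, flipping quantifiers it crosses:
  (\exists t\, L(t)) \lor (\exists q\, \exists k\, (B(k) \lor B(q)))
Pull the quantifiers to the front (each side's bound variable is not free in the other side):
  \exists t\, \exists q\, \exists k\, (L(t) \lor B(k) \lor B(q))
The quantifier \forall t sits under an odd number of negations (counting the antecedent side of each →), so it flips to \exists t.

existential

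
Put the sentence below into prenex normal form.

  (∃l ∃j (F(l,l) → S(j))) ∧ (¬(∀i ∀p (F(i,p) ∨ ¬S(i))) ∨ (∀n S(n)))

Eliminate → and ↔ using ¬ and ∨.
  (∃l ∃j (¬F(l,l) ∨ S(j))) ∧ (¬(∀i ∀p (F(i,p) ∨ ¬S(i))) ∨ (∀n S(n)))
Move each ¬ inward, flipping quantifiers it crosses:
  (∃l ∃j (¬F(l,l) ∨ S(j))) ∧ ((∃i ∃p (¬F(i,p) ∧ S(i))) ∨ (∀n S(n)))
Finally move all quantifiers to the prefix:
  ∃l ∃j ∃i ∃p ∀n ((¬F(l,l) ∨ S(j)) ∧ (¬F(i,p) ∧ S(i) ∨ S(n)))

∃l ∃j ∃i ∃p ∀n ((¬F(l,l) ∨ S(j)) ∧ (¬F(i,p) ∧ S(i) ∨ S(n)))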